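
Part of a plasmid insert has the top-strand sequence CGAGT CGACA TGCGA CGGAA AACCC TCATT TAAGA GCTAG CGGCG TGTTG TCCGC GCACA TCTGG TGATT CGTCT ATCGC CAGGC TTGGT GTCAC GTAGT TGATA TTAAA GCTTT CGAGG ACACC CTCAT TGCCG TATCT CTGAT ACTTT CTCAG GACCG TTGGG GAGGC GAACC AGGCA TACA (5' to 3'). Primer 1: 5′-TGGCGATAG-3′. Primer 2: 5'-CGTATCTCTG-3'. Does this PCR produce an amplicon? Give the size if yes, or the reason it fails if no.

Primer 1 (TGGCGATAG) has reverse complement CTATCGCCA, which matches the top strand at positions 74–82; primer 1 anneals to the top strand there with its 3' end pointing upstream toward position 74.
Primer 2 (CGTATCTCTG) matches the top strand directly at positions 134–143; it anneals to the bottom strand with its 3' end pointing downstream toward position 143.
The 3' ends diverge (primer 1 extends toward position 1, primer 2 toward position 184), so the primers never converge on a shared product.

No product — the primers' 3' ends point away from each other.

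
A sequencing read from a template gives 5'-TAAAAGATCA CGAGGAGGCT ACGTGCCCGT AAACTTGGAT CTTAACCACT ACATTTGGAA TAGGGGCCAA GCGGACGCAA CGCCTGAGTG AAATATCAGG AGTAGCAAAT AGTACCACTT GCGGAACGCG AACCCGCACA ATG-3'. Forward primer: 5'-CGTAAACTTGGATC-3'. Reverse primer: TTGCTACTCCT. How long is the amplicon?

81 bp

The forward primer matches the template at positions 28–41.
Taking the reverse complement of TTGCTACTCCT gives AGGAGTAGCAA, found at positions 98–108 on the template; the primer anneals here to the top strand with its 3' end pointing upstream.
Product length = (reverse-primer end) − (forward-primer start) + 1 = 108 − 28 + 1 = 81 bp.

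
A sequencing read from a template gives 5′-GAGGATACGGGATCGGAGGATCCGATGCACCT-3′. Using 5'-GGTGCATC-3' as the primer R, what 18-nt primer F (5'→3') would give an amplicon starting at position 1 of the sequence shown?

The reverse primer's reverse complement GATGCACC matches the template at positions 24–31; the product starts at position 1.
The forward primer is identical to the top strand over positions 1–18: GAGGATACGGGATCGGAG.

5'-GAGGATACGGGATCGGAG-3'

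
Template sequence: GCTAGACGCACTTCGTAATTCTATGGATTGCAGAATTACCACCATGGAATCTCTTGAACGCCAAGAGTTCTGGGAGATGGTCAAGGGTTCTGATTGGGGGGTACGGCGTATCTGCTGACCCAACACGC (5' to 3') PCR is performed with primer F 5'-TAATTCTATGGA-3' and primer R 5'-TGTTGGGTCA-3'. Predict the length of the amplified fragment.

110 bp

The forward primer matches the template at positions 16–27.
Taking the reverse complement of TGTTGGGTCA gives TGACCCAACA, found at positions 116–125 on the template; the primer anneals here to the top strand with its 3' end pointing upstream.
Product length = (reverse-primer end) − (forward-primer start) + 1 = 125 − 16 + 1 = 110 bp.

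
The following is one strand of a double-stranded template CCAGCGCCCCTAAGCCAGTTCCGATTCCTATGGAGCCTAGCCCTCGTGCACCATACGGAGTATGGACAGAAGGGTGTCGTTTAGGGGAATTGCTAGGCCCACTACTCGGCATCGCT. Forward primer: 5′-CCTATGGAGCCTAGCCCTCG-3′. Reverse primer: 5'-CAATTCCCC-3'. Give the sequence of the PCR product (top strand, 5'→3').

The forward primer matches the template at positions 27–46.
The reverse primer's reverse complement is GGGGAATTG, which matches the template at positions 84–92.
The product is the template from position 27 through 92 (66 bp).

5'-CCTATGGAGCCTAGCCCTCGTGCACCATACGGAGTATGGACAGAAGGGTGTCGTTTAGGGGAATTG-3'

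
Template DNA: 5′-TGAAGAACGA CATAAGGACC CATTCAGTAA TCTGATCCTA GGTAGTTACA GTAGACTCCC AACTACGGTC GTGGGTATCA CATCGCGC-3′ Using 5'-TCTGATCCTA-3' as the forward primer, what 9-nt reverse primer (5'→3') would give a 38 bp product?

The forward primer binds at positions 31–40, so a 38 bp product ends at position 31 + 38 − 1 = 68.
The reverse primer anneals to the top strand over positions 60–68, i.e. to CAACTACGG.
Its sequence written 5'→3' is the reverse complement: CCGTAGTTG.

5'-CCGTAGTTG-3'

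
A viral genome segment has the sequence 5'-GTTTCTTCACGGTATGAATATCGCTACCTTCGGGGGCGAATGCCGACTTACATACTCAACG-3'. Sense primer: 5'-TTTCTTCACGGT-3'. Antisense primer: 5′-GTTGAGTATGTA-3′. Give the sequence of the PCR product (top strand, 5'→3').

Scanning the template, TTTCTTCACGGT occurs at positions 2–13; this primer anneals to the bottom strand there with its 3' end pointing downstream.
Taking the reverse complement of GTTGAGTATGTA gives TACATACTCAAC, found at positions 49–60 on the template; the primer anneals here to the top strand with its 3' end pointing upstream.
The product is the template from position 2 through 60 (59 bp).

5'-TTTCTTCACGGTATGAATATCGCTACCTTCGGGGGCGAATGCCGACTTACATACTCAAC-3'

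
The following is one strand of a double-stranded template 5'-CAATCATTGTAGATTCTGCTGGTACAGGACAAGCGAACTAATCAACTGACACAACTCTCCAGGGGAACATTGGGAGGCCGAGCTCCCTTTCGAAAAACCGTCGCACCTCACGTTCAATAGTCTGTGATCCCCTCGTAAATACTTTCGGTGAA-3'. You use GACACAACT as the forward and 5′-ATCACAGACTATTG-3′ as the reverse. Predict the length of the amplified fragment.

The forward primer matches the template at positions 48–56.
Reverse complement of the reverse primer: CAATAGTCTGTGAT. This occurs on the top strand at positions 115–128.
Amplicon spans positions 48–128: 81 bp.

81 bp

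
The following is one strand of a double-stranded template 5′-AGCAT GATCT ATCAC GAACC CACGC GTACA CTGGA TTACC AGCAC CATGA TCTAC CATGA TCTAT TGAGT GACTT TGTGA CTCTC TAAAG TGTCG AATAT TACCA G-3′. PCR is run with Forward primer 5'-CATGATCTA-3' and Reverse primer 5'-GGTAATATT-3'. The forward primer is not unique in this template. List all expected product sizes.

The forward primer CATGATCTA matches the top strand at positions 3–11, 46–54, 56–64.
The reverse primer's reverse complement is AATATTACC, matching at positions 96–104.
Each forward site pairs with the reverse site to give a product ending at position 104: sizes 102, 59, 49 bp.

102 bp, 59 bp, 49 bp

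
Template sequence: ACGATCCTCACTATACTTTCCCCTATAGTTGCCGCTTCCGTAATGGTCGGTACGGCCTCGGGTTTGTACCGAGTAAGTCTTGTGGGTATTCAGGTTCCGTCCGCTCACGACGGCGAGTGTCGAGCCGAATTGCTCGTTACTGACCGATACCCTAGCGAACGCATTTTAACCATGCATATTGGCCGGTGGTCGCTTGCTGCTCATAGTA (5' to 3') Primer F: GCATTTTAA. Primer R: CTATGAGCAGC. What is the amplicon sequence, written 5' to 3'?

Scanning the template, GCATTTTAA occurs at positions 161–169; this primer anneals to the bottom strand there with its 3' end pointing downstream.
The reverse primer's reverse complement is GCTGCTCATAG, which matches the template at positions 196–206.
The product is the template from position 161 through 206 (46 bp).

5'-GCATTTTAACCATGCATATTGGCCGGTGGTCGCTTGCTGCTCATAG-3'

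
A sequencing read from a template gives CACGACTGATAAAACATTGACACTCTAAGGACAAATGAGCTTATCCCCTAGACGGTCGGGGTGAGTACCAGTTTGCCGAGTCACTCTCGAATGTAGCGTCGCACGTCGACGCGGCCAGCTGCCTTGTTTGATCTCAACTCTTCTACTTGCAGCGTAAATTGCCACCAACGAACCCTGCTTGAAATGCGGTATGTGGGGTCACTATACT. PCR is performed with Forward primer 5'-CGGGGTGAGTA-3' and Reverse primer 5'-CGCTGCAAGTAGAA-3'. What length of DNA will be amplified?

Scanning the template, CGGGGTGAGTA occurs at positions 57–67; this primer anneals to the bottom strand there with its 3' end pointing downstream.
Reverse complement of the reverse primer: TTCTACTTGCAGCG. This occurs on the top strand at positions 141–154.
Product length = (reverse-primer end) − (forward-primer start) + 1 = 154 − 57 + 1 = 98 bp.

98 bp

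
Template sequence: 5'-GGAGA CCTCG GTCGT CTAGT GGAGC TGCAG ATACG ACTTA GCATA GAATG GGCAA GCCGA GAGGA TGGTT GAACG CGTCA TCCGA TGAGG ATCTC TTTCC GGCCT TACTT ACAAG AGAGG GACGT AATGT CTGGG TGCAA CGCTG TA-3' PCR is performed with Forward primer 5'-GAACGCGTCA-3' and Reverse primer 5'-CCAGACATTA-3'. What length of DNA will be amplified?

64 bp

Forward primer GAACGCGTCA is found on the top strand at positions 71–80.
Taking the reverse complement of CCAGACATTA gives TAATGTCTGG, found at positions 125–134 on the template; the primer anneals here to the top strand with its 3' end pointing upstream.
Product length = (reverse-primer end) − (forward-primer start) + 1 = 134 − 71 + 1 = 64 bp.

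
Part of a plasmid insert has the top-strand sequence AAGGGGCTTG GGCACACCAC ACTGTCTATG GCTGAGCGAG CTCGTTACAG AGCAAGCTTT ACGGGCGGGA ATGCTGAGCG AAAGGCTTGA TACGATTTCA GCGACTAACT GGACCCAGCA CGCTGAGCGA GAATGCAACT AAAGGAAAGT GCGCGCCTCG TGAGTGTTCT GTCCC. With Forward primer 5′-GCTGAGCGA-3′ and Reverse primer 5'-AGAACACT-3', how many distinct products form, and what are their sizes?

The forward primer GCTGAGCGA matches the top strand at positions 31–39, 73–81, 122–130.
The reverse primer's reverse complement is AGTGTTCT, matching at positions 163–170.
Each forward site pairs with the reverse site to give a product ending at position 170: sizes 140, 98, 49 bp.

Three products: 140 bp, 98 bp, 49 bp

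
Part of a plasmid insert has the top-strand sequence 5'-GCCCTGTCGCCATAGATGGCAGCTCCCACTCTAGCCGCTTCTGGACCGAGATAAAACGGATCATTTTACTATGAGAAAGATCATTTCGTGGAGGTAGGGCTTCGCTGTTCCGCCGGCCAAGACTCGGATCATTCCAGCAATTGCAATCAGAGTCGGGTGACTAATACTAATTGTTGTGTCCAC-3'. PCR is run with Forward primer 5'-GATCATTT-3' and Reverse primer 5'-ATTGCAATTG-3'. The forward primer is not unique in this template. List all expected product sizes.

89 bp, 69 bp

The forward primer GATCATTT matches the top strand at positions 59–66, 79–86.
The reverse primer's reverse complement is CAATTGCAAT, matching at positions 138–147.
Each forward site pairs with the reverse site to give a product ending at position 147: sizes 89, 69 bp.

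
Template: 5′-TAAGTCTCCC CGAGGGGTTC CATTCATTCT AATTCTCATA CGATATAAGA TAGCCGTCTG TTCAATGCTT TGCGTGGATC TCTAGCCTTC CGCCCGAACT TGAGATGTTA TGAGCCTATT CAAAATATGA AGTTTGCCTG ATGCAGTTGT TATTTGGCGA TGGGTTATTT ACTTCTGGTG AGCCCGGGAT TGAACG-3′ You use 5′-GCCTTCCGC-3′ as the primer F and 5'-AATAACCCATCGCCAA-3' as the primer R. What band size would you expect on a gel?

Scanning the template, GCCTTCCGC occurs at positions 85–93; this primer anneals to the bottom strand there with its 3' end pointing downstream.
The reverse primer's reverse complement is TTGGCGATGGGTTATT, which matches the template at positions 154–169.
Amplicon spans positions 85–169: 85 bp.

85 bp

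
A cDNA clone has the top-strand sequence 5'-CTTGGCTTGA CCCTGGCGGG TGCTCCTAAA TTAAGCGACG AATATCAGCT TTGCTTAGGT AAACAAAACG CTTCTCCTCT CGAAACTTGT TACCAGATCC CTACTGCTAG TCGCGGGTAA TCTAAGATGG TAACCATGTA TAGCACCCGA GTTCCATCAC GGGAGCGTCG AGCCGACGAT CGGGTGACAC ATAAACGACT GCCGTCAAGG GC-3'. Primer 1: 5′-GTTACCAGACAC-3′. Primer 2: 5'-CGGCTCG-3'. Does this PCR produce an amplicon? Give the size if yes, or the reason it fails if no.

No product — primer 1 has no binding site in the template.

Primer 1 (GTTACCAGACAC) does not match the top strand, and its reverse complement GTGTCTGGTAAC does not match either.
With no annealing site for primer 1, no amplification occurs.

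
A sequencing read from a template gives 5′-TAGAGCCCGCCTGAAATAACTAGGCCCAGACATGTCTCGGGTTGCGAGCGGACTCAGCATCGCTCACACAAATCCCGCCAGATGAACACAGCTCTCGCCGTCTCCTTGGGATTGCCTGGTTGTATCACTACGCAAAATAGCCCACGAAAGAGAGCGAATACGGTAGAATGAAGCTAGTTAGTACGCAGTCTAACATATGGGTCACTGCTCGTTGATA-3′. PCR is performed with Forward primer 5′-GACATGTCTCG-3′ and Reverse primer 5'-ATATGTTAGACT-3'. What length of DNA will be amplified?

170 bp

The forward primer matches the template at positions 29–39.
Reverse complement of the reverse primer: AGTCTAACATAT. This occurs on the top strand at positions 187–198.
Amplicon spans positions 29–198: 170 bp.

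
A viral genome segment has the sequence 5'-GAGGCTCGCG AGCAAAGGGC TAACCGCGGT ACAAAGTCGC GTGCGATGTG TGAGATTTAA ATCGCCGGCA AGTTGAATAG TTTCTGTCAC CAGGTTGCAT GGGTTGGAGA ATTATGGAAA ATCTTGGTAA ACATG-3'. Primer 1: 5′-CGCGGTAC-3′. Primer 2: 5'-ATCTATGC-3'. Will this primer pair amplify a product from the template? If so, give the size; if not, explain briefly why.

Primer 2 (ATCTATGC) does not match the top strand, and its reverse complement GCATAGAT does not match either.
With no annealing site for primer 2, no amplification occurs.

No product — primer 2 has no binding site in the template.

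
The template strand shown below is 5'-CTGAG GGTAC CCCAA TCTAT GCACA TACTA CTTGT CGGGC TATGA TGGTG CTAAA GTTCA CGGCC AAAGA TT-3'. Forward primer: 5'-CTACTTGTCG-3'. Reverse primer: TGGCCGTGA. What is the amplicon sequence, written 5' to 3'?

The forward primer matches the template at positions 28–37.
The reverse primer's reverse complement is TCACGGCCA, which matches the template at positions 58–66.
The product is the template from position 28 through 66 (39 bp).

5'-CTACTTGTCGGGCTATGATGGTGCTAAAGTTCACGGCCA-3'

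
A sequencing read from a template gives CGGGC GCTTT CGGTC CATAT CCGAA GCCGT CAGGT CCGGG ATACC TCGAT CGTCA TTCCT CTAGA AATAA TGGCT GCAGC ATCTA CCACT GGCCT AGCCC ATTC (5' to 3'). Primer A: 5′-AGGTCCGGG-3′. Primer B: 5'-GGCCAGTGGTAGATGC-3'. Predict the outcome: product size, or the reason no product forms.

Primer A (AGGTCCGGG) matches the top strand at positions 32–40; it acts as a forward primer.
Primer B's reverse complement is GCATCTACCACTGGCC, matching the top strand at positions 79–94; it acts as a reverse primer.
The 3' ends face each other across positions 32–94, giving a 63 bp product.

Yes — a 63 bp product.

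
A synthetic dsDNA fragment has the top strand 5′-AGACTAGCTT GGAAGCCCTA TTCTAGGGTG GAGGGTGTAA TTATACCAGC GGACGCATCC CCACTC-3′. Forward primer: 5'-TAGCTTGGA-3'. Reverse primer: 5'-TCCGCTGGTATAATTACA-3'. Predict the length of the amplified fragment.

Forward primer TAGCTTGGA is found on the top strand at positions 5–13.
The reverse primer's reverse complement is TGTAATTATACCAGCGGA, which matches the template at positions 36–53.
The product runs from position 5 to position 53, so its length is 53 − 5 + 1 = 49 bp.

49 bp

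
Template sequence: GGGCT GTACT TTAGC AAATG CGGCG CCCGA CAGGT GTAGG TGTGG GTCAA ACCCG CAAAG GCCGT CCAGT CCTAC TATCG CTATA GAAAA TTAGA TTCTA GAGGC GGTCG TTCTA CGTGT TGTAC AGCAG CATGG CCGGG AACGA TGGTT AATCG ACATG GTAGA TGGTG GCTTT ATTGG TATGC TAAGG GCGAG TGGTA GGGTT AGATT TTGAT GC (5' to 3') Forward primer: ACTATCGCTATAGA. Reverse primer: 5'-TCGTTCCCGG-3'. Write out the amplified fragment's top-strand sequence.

Forward primer ACTATCGCTATAGA is found on the top strand at positions 74–87.
Reverse complement of the reverse primer: CCGGGAACGA. This occurs on the top strand at positions 136–145.
The product is the template from position 74 through 145 (72 bp).

5'-ACTATCGCTATAGAAAATTAGATTCTAGAGGCGGTCGTTCTACGTGTTGTACAGCAGCATGGCCGGGAACGA-3'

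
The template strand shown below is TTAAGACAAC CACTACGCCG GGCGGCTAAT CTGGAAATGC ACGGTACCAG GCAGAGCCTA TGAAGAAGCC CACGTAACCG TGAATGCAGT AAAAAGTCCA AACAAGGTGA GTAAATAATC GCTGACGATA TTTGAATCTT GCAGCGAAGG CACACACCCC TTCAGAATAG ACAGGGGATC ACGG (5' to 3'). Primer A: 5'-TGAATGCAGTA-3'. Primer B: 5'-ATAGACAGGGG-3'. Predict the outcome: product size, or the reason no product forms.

Primer A (TGAATGCAGTA) matches the top strand at positions 81–91 (3' end points downstream).
Primer B (ATAGACAGGGG) also matches the top strand directly, at positions 167–177 — its reverse complement CCCCTGTCTAT is not present.
Both primers anneal to the bottom strand with 3' ends pointing the same way, so neither can prime synthesis back toward the other.

No product — both primers anneal to the same strand and extend in the same direction.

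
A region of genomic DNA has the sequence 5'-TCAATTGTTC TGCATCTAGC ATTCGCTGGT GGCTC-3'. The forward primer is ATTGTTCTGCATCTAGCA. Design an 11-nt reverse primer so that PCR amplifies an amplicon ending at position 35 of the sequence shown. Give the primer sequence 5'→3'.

5'-GAGCCACCAGC-3'

The forward primer binds at positions 4–21; the product's 3' end on the top strand is position 35.
The reverse primer anneals to the top strand over positions 25–35, i.e. to GCTGGTGGCTC.
Its sequence written 5'→3' is the reverse complement: GAGCCACCAGC.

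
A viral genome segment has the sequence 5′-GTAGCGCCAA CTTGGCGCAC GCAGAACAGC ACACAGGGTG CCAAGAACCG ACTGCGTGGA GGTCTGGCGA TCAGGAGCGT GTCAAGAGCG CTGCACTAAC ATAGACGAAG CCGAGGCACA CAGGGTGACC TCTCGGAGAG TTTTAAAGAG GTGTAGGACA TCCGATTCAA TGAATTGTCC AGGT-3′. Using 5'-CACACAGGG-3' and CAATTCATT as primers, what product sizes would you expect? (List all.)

The forward primer CACACAGGG matches the top strand at positions 30–38, 117–125.
The reverse primer's reverse complement is AATGAATTG, matching at positions 169–177.
Each forward site pairs with the reverse site to give a product ending at position 177: sizes 148, 61 bp.

148 bp, 61 bp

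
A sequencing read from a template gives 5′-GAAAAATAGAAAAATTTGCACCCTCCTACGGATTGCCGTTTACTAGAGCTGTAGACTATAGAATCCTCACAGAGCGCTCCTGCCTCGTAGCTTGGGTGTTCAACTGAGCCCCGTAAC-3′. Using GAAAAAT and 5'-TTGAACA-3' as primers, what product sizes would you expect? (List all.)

103 bp, 95 bp

The forward primer GAAAAAT matches the top strand at positions 1–7, 9–15.
The reverse primer's reverse complement is TGTTCAA, matching at positions 97–103.
Each forward site pairs with the reverse site to give a product ending at position 103: sizes 103, 95 bp.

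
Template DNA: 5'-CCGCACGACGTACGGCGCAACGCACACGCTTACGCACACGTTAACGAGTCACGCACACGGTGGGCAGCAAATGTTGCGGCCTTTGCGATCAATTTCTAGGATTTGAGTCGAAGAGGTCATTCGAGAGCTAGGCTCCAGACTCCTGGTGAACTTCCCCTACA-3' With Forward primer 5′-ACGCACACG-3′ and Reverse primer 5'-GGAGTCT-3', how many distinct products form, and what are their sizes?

The forward primer ACGCACACG matches the top strand at positions 20–28, 32–40, 51–59.
The reverse primer's reverse complement is AGACTCC, matching at positions 137–143.
Each forward site pairs with the reverse site to give a product ending at position 143: sizes 124, 112, 93 bp.

Three products: 124 bp, 112 bp, 93 bp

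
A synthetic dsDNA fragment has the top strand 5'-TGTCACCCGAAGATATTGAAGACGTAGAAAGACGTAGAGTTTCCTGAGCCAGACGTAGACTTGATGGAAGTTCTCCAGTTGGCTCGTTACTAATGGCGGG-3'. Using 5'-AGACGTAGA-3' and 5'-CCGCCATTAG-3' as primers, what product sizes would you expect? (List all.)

The forward primer AGACGTAGA matches the top strand at positions 20–28, 30–38, 51–59.
The reverse primer's reverse complement is CTAATGGCGG, matching at positions 90–99.
Each forward site pairs with the reverse site to give a product ending at position 99: sizes 80, 70, 49 bp.

80 bp, 70 bp, 49 bp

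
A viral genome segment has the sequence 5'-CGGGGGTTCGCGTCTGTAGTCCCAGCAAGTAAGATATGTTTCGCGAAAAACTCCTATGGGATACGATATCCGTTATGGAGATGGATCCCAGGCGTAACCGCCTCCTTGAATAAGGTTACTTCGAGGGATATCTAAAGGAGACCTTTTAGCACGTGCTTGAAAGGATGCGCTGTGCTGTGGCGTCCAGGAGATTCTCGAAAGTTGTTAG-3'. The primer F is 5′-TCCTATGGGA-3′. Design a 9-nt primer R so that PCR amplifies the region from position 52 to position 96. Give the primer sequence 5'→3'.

5'-TACGCCTGG-3'

The product's 3' end on the top strand is position 96.
The reverse primer anneals to the top strand over positions 88–96, i.e. to CCAGGCGTA.
Its sequence written 5'→3' is the reverse complement: TACGCCTGG.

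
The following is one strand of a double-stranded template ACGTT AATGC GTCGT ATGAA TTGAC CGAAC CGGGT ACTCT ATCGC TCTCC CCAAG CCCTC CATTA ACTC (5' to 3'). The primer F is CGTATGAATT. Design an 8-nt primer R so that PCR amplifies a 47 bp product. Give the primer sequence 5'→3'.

5'-AGGGCTTG-3'

The forward primer binds at positions 13–22, so a 47 bp product ends at position 13 + 47 − 1 = 59.
The reverse primer anneals to the top strand over positions 52–59, i.e. to CAAGCCCT.
Its sequence written 5'→3' is the reverse complement: AGGGCTTG.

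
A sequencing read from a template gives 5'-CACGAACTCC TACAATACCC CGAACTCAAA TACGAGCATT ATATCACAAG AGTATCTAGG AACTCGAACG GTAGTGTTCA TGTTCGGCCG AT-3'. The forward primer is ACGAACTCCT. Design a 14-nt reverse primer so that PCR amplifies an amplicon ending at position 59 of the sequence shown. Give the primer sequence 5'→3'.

5'-CTAGATACTCTTGT-3'

The forward primer binds at positions 2–11; the product's 3' end on the top strand is position 59.
The reverse primer anneals to the top strand over positions 46–59, i.e. to ACAAGAGTATCTAG.
Its sequence written 5'→3' is the reverse complement: CTAGATACTCTTGT.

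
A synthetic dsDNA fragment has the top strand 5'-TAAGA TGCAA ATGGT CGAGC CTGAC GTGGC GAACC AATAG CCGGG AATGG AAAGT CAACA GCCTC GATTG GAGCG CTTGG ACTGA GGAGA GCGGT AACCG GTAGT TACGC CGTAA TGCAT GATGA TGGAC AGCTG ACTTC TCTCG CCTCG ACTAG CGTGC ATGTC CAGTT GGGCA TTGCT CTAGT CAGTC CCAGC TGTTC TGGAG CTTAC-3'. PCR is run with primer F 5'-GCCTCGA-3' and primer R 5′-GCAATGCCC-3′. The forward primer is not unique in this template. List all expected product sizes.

The forward primer GCCTCGA matches the top strand at positions 61–67, 145–151.
The reverse primer's reverse complement is GGGCATTGC, matching at positions 171–179.
Each forward site pairs with the reverse site to give a product ending at position 179: sizes 119, 35 bp.

119 bp, 35 bp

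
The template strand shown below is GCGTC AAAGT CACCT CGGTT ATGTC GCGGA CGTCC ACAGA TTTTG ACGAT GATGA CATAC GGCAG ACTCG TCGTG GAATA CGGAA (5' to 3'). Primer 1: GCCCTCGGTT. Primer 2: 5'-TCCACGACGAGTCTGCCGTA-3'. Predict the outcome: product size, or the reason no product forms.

Primer 1 (GCCCTCGGTT) does not match the top strand, and its reverse complement AACCGAGGGC does not match either.
With no annealing site for primer 1, no amplification occurs.

No product — primer 1 has no binding site in the template.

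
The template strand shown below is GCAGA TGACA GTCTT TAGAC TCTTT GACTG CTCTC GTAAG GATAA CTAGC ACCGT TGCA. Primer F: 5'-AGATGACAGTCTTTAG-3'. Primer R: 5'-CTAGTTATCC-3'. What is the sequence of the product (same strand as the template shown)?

5'-AGATGACAGTCTTTAGACTCTTTGACTGCTCTCGTAAGGATAACTAG-3'

The forward primer matches the template at positions 3–18.
The reverse primer's reverse complement is GGATAACTAG, which matches the template at positions 40–49.
The product is the template from position 3 through 49 (47 bp).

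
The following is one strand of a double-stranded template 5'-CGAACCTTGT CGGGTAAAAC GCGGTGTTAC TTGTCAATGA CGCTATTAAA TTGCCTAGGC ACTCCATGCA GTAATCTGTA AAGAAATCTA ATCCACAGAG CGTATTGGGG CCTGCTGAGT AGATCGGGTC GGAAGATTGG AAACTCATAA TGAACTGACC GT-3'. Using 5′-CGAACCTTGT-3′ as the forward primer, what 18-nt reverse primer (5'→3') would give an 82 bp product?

The forward primer binds at positions 1–10, so an 82 bp product ends at position 1 + 82 − 1 = 82.
The reverse primer anneals to the top strand over positions 65–82, i.e. to CATGCAGTAATCTGTAAA.
Its sequence written 5'→3' is the reverse complement: TTTACAGATTACTGCATG.

5'-TTTACAGATTACTGCATG-3'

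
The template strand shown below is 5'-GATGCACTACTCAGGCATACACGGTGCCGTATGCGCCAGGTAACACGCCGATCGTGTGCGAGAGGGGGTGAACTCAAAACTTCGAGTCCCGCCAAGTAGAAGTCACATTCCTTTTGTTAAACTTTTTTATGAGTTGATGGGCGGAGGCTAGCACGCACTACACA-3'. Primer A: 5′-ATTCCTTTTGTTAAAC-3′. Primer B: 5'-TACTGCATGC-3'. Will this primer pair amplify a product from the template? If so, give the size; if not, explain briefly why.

Primer B (TACTGCATGC) does not match the top strand, and its reverse complement GCATGCAGTA does not match either.
With no annealing site for primer B, no amplification occurs.

No product — primer B has no binding site in the template.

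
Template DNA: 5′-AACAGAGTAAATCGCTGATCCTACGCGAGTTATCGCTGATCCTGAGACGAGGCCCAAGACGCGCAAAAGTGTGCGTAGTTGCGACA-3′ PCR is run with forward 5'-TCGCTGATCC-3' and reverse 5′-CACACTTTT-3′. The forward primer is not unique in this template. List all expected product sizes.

62 bp, 41 bp

The forward primer TCGCTGATCC matches the top strand at positions 12–21, 33–42.
The reverse primer's reverse complement is AAAAGTGTG, matching at positions 65–73.
Each forward site pairs with the reverse site to give a product ending at position 73: sizes 62, 41 bp.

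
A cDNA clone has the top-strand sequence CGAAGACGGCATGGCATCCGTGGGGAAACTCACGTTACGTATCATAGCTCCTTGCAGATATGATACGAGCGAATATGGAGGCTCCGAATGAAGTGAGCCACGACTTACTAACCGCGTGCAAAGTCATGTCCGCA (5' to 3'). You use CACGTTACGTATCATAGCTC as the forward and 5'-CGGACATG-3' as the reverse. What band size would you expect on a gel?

102 bp

Scanning the template, CACGTTACGTATCATAGCTC occurs at positions 31–50; this primer anneals to the bottom strand there with its 3' end pointing downstream.
Reverse complement of the reverse primer: CATGTCCG. This occurs on the top strand at positions 125–132.
Product length = (reverse-primer end) − (forward-primer start) + 1 = 132 − 31 + 1 = 102 bp.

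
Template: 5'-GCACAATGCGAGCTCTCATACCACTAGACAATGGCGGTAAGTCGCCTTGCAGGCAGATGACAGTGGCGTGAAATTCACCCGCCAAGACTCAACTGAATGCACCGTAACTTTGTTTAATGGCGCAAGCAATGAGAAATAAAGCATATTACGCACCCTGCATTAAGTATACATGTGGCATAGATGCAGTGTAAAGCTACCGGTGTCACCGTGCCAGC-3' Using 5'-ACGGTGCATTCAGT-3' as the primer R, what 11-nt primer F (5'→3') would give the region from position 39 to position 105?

5'-AAGTCGCCTTG-3'

The reverse primer's reverse complement ACTGAATGCACCGT matches the template at positions 92–105; the product starts at position 39.
The forward primer is identical to the top strand over positions 39–49: AAGTCGCCTTG.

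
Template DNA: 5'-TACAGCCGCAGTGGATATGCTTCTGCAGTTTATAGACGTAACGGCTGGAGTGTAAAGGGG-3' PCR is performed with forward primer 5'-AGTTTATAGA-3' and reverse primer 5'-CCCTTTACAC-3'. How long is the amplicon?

33 bp

Scanning the template, AGTTTATAGA occurs at positions 27–36; this primer anneals to the bottom strand there with its 3' end pointing downstream.
Reverse complement of the reverse primer: GTGTAAAGGG. This occurs on the top strand at positions 50–59.
The product runs from position 27 to position 59, so its length is 59 − 27 + 1 = 33 bp.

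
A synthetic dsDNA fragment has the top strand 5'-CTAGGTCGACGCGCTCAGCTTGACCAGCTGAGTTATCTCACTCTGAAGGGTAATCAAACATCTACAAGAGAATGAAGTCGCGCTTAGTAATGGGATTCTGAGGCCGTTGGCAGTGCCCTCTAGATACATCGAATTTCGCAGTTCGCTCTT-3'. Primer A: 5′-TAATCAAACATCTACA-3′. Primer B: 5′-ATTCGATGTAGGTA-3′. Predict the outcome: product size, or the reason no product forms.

Primer B (ATTCGATGTAGGTA) does not match the top strand, and its reverse complement TACCTACATCGAAT does not match either.
With no annealing site for primer B, no amplification occurs.

No product — primer B has no binding site in the template.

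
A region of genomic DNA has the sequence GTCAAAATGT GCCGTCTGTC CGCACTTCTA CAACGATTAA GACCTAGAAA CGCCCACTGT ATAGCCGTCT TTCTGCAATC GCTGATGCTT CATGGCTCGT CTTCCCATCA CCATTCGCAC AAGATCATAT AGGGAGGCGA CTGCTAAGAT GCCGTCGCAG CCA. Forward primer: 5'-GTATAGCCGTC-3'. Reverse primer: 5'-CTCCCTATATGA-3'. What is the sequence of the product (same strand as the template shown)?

5'-GTATAGCCGTCTTTCTGCAATCGCTGATGCTTCATGGCTCGTCTTCCCATCACCATTCGCACAAGATCATATAGGGAG-3'

The forward primer matches the template at positions 59–69.
Taking the reverse complement of CTCCCTATATGA gives TCATATAGGGAG, found at positions 125–136 on the template; the primer anneals here to the top strand with its 3' end pointing upstream.
The product is the template from position 59 through 136 (78 bp).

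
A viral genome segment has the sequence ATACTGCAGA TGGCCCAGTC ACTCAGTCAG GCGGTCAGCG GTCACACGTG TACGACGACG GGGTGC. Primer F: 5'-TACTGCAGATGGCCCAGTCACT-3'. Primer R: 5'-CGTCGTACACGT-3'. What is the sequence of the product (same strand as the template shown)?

5'-TACTGCAGATGGCCCAGTCACTCAGTCAGGCGGTCAGCGGTCACACGTGTACGACG-3'

The forward primer matches the template at positions 2–23.
The reverse primer's reverse complement is ACGTGTACGACG, which matches the template at positions 46–57.
The product is the template from position 2 through 57 (56 bp).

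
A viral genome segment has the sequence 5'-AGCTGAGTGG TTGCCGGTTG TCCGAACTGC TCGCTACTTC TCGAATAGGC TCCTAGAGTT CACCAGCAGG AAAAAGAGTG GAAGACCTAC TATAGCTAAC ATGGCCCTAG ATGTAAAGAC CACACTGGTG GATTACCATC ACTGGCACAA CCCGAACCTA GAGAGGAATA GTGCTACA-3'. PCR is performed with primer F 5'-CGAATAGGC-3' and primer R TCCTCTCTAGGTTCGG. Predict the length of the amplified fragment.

126 bp

Forward primer CGAATAGGC is found on the top strand at positions 42–50.
Reverse complement of the reverse primer: CCGAACCTAGAGAGGA. This occurs on the top strand at positions 152–167.
Product length = (reverse-primer end) − (forward-primer start) + 1 = 167 − 42 + 1 = 126 bp.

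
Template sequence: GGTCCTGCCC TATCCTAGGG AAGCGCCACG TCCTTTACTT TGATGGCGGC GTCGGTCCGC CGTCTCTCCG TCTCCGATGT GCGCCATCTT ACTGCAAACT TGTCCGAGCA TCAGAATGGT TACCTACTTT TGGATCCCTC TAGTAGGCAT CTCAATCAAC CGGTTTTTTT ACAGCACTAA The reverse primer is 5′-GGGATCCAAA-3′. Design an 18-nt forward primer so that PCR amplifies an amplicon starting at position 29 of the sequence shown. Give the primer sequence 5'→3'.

5'-CGTCCTTTACTTTGATGG-3'

The reverse primer's reverse complement TTTGGATCCC matches the template at positions 129–138; the product starts at position 29.
The forward primer is identical to the top strand over positions 29–46: CGTCCTTTACTTTGATGG.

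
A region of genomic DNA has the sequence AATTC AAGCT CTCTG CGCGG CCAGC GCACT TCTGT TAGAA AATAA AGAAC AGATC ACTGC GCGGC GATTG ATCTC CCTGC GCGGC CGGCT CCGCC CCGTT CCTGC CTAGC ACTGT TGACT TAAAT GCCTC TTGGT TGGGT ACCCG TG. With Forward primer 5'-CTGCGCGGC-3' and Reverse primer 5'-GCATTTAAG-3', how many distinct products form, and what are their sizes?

Three products: 115 bp, 71 bp, 51 bp

The forward primer CTGCGCGGC matches the top strand at positions 13–21, 57–65, 77–85.
The reverse primer's reverse complement is CTTAAATGC, matching at positions 119–127.
Each forward site pairs with the reverse site to give a product ending at position 127: sizes 115, 71, 51 bp.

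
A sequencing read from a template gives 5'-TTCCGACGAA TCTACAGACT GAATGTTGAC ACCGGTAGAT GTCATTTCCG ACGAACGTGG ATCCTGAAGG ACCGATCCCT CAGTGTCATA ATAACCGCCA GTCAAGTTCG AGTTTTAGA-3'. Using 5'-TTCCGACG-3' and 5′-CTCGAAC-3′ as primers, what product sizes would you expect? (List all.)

The forward primer TTCCGACG matches the top strand at positions 1–8, 46–53.
The reverse primer's reverse complement is GTTCGAG, matching at positions 106–112.
Each forward site pairs with the reverse site to give a product ending at position 112: sizes 112, 67 bp.

112 bp, 67 bp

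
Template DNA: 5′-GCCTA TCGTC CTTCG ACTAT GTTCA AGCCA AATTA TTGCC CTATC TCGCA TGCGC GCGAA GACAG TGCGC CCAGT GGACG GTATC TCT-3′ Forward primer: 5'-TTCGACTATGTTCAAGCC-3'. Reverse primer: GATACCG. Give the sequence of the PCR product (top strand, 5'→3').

5'-TTCGACTATGTTCAAGCCAAATTATTGCCCTATCTCGCATGCGCGCGAAGACAGTGCGCCCAGTGGACGGTATC-3'

Forward primer TTCGACTATGTTCAAGCC is found on the top strand at positions 12–29.
The reverse primer's reverse complement is CGGTATC, which matches the template at positions 79–85.
The product is the template from position 12 through 85 (74 bp).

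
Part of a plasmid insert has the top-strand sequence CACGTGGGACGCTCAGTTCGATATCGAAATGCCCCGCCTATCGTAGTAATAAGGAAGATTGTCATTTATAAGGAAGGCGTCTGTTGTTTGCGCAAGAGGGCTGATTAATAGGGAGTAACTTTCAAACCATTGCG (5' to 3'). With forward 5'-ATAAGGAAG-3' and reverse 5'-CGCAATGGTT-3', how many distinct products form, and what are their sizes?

The forward primer ATAAGGAAG matches the top strand at positions 49–57, 68–76.
The reverse primer's reverse complement is AACCATTGCG, matching at positions 125–134.
Each forward site pairs with the reverse site to give a product ending at position 134: sizes 86, 67 bp.

Two products: 86 bp, 67 bp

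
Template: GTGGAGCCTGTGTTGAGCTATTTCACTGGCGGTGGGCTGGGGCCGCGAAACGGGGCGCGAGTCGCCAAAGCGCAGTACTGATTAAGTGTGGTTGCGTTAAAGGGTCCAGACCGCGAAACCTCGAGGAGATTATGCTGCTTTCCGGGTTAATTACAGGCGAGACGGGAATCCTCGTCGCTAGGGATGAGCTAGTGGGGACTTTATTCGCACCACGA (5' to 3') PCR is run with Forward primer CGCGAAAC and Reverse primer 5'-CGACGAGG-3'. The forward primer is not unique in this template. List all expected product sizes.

134 bp, 66 bp

The forward primer CGCGAAAC matches the top strand at positions 44–51, 112–119.
The reverse primer's reverse complement is CCTCGTCG, matching at positions 170–177.
Each forward site pairs with the reverse site to give a product ending at position 177: sizes 134, 66 bp.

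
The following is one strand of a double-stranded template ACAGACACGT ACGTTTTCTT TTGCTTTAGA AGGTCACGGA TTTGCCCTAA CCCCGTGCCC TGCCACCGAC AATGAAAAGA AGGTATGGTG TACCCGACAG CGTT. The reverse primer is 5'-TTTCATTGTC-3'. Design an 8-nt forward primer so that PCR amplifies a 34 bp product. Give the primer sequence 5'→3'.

5'-GCCCTAAC-3'

The reverse primer's reverse complement GACAATGAAA matches the template at positions 68–77, so the product ends at position 77.
A 34 bp product then starts at position 77 − 34 + 1 = 44.
The forward primer is identical to the top strand there: GCCCTAAC.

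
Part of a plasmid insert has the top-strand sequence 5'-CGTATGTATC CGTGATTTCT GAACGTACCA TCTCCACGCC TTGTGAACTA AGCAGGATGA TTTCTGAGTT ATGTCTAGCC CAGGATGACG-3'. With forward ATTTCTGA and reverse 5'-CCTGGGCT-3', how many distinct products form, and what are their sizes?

Two products: 70 bp, 25 bp

The forward primer ATTTCTGA matches the top strand at positions 15–22, 60–67.
The reverse primer's reverse complement is AGCCCAGG, matching at positions 77–84.
Each forward site pairs with the reverse site to give a product ending at position 84: sizes 70, 25 bp.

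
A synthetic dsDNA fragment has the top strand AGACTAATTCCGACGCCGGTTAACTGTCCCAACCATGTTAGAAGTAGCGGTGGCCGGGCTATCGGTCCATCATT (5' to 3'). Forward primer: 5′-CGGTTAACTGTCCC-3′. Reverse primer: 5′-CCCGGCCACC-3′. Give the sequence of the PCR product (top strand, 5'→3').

The forward primer matches the template at positions 17–30.
Reverse complement of the reverse primer: GGTGGCCGGG. This occurs on the top strand at positions 49–58.
The product is the template from position 17 through 58 (42 bp).

5'-CGGTTAACTGTCCCAACCATGTTAGAAGTAGCGGTGGCCGGG-3'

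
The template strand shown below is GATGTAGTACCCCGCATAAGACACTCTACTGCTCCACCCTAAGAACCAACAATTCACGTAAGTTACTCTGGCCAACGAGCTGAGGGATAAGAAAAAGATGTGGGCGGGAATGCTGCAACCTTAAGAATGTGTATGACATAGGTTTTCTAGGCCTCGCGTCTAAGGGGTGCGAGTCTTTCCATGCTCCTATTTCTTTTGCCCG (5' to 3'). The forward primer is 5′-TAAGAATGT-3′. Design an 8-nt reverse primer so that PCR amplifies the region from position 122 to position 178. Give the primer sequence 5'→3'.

The product's 3' end on the top strand is position 178.
The reverse primer anneals to the top strand over positions 171–178, i.e. to GAGTCTTT.
Its sequence written 5'→3' is the reverse complement: AAAGACTC.

5'-AAAGACTC-3'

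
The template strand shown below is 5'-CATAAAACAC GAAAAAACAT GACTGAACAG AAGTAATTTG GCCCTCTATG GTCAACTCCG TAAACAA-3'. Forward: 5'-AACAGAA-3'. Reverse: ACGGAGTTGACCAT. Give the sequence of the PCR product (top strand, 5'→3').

5'-AACAGAAGTAATTTGGCCCTCTATGGTCAACTCCGT-3'

The forward primer matches the template at positions 26–32.
Reverse complement of the reverse primer: ATGGTCAACTCCGT. This occurs on the top strand at positions 48–61.
The product is the template from position 26 through 61 (36 bp).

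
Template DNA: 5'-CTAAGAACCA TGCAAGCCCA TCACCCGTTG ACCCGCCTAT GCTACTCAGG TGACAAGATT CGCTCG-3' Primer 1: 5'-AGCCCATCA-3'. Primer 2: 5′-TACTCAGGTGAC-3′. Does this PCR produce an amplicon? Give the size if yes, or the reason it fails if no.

No product — both primers anneal to the same strand and extend in the same direction.

Primer 1 (AGCCCATCA) matches the top strand at positions 15–23 (3' end points downstream).
Primer 2 (TACTCAGGTGAC) also matches the top strand directly, at positions 43–54 — its reverse complement GTCACCTGAGTA is not present.
Both primers anneal to the bottom strand with 3' ends pointing the same way, so neither can prime synthesis back toward the other.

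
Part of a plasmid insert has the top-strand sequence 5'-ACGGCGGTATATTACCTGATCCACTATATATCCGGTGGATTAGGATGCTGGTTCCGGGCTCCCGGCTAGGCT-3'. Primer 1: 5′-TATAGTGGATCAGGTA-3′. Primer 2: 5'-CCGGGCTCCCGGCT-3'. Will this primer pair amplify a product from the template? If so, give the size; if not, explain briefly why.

Primer 1 (TATAGTGGATCAGGTA) has reverse complement TACCTGATCCACTATA, which matches the top strand at positions 13–28; primer 1 anneals to the top strand there with its 3' end pointing upstream toward position 13.
Primer 2 (CCGGGCTCCCGGCT) matches the top strand directly at positions 54–67; it anneals to the bottom strand with its 3' end pointing downstream toward position 67.
The 3' ends diverge (primer 1 extends toward position 1, primer 2 toward position 72), so the primers never converge on a shared product.

No product — the primers' 3' ends point away from each other.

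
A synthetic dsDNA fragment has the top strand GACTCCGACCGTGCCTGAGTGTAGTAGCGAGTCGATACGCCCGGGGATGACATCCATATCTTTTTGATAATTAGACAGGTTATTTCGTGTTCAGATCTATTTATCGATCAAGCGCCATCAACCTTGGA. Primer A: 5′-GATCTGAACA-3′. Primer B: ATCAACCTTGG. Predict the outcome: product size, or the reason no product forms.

No product — the primers' 3' ends point away from each other.

Primer A (GATCTGAACA) has reverse complement TGTTCAGATC, which matches the top strand at positions 88–97; primer A anneals to the top strand there with its 3' end pointing upstream toward position 88.
Primer B (ATCAACCTTGG) matches the top strand directly at positions 117–127; it anneals to the bottom strand with its 3' end pointing downstream toward position 127.
The 3' ends diverge (primer A extends toward position 1, primer B toward position 128), so the primers never converge on a shared product.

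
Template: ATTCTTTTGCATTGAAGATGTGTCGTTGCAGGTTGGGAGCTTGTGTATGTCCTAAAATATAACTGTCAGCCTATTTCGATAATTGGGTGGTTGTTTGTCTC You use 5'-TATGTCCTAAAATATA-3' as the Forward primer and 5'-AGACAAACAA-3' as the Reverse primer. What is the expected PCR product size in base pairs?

Forward primer TATGTCCTAAAATATA is found on the top strand at positions 46–61.
The reverse primer's reverse complement is TTGTTTGTCT, which matches the template at positions 91–100.
The product runs from position 46 to position 100, so its length is 100 − 46 + 1 = 55 bp.

55 bp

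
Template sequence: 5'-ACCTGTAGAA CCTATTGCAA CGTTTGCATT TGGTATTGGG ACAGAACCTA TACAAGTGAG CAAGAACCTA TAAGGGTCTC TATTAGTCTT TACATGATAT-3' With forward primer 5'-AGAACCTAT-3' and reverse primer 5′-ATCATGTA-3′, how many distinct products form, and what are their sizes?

Three products: 92 bp, 56 bp, 36 bp

The forward primer AGAACCTAT matches the top strand at positions 7–15, 43–51, 63–71.
The reverse primer's reverse complement is TACATGAT, matching at positions 91–98.
Each forward site pairs with the reverse site to give a product ending at position 98: sizes 92, 56, 36 bp.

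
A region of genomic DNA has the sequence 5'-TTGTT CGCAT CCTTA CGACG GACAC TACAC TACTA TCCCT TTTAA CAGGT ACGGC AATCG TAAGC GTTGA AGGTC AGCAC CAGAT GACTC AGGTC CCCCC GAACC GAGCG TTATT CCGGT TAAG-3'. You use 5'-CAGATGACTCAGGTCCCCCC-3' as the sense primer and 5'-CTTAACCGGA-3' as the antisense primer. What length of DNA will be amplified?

Forward primer CAGATGACTCAGGTCCCCCC is found on the top strand at positions 81–100.
Reverse complement of the reverse primer: TCCGGTTAAG. This occurs on the top strand at positions 115–124.
Product length = (reverse-primer end) − (forward-primer start) + 1 = 124 − 81 + 1 = 44 bp.

44 bp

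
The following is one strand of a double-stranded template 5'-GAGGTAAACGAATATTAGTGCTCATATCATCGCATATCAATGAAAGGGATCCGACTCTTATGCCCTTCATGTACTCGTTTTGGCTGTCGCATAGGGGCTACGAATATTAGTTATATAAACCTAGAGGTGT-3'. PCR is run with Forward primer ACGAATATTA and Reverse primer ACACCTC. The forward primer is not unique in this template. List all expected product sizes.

The forward primer ACGAATATTA matches the top strand at positions 8–17, 100–109.
The reverse primer's reverse complement is GAGGTGT, matching at positions 124–130.
Each forward site pairs with the reverse site to give a product ending at position 130: sizes 123, 31 bp.

123 bp, 31 bp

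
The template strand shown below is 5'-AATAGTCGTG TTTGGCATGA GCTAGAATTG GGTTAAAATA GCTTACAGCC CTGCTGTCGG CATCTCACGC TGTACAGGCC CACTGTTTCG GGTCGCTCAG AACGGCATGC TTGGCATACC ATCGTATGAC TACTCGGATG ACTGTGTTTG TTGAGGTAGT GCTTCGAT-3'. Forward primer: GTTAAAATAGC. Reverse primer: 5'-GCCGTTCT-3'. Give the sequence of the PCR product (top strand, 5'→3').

5'-GTTAAAATAGCTTACAGCCCTGCTGTCGGCATCTCACGCTGTACAGGCCCACTGTTTCGGGTCGCTCAGAACGGC-3'

Forward primer GTTAAAATAGC is found on the top strand at positions 32–42.
Taking the reverse complement of GCCGTTCT gives AGAACGGC, found at positions 99–106 on the template; the primer anneals here to the top strand with its 3' end pointing upstream.
The product is the template from position 32 through 106 (75 bp).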